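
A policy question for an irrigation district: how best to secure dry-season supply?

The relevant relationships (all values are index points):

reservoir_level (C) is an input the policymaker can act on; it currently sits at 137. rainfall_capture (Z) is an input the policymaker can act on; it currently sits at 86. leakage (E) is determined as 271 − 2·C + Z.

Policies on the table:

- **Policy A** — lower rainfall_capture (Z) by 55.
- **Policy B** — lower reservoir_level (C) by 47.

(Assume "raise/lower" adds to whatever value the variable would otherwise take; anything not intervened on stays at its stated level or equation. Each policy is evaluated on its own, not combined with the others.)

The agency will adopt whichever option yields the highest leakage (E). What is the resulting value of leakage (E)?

177

Policy A (Z − 55):
  C = 137
  Z = 86 − 55 = 31
  E = 271 − 2·137 + 31 = 28
Policy B (C − 47):
  C = 137 − 47 = 90
  Z = 86
  E = 271 − 2·90 + 86 = 177
Comparing — Policy A: E=28, Policy B: E=177. Highest is 177 (Policy B).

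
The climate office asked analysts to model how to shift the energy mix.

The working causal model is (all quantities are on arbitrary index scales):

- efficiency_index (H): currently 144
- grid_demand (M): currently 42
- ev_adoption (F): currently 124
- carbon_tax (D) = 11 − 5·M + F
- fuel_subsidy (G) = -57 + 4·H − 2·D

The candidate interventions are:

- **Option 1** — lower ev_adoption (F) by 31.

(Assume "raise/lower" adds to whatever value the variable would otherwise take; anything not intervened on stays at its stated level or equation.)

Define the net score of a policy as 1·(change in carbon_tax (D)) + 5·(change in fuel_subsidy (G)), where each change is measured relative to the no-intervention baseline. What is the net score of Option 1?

279

Baseline:
  H = 144
  M = 42
  F = 124
  D = 11 − 5·42 + 124 = -75
  G = -57 + 4·144 − 2·(-75) = 669
Option 1 (F − 31):
  H = 144
  M = 42
  F = 124 − 31 = 93
  D = 11 − 5·42 + 93 = -106
  G = -57 + 4·144 − 2·(-106) = 731
ΔD = -106 − (-75) = -31; ΔG = 731 − 669 = 62
Score = 1·(-31) + 5·62 = 279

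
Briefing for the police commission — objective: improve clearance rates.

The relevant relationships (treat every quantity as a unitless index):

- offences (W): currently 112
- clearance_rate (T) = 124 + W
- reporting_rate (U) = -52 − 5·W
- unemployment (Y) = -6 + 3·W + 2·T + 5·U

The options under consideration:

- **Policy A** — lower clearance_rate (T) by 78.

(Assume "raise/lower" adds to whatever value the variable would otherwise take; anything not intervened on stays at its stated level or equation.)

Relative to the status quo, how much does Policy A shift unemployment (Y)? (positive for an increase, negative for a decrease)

Baseline:
  W = 112
  T = 124 + 112 = 236
  U = -52 − 5·112 = -612
  Y = -6 + 3·112 + 2·236 + 5·(-612) = -2258
Policy A (T − 78):
  W = 112
  T = 124 + 112 (−78 from intervention) = 158
  U = -52 − 5·112 = -612
  Y = -6 + 3·112 + 2·158 + 5·(-612) = -2414
Change in Y: -2414 − (-2258) = -156

-156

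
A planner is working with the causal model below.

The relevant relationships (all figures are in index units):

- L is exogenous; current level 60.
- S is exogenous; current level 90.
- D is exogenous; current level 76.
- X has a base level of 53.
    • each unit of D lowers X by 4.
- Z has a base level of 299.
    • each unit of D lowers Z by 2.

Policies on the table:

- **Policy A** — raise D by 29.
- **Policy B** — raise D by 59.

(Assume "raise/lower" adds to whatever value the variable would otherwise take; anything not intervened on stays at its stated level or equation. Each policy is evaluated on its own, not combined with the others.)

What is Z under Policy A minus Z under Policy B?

Policy A (D + 29):
  D = 76 + 29 = 105
  Z = 299 − 2·105 = 89
Policy B (D + 59):
  D = 76 + 59 = 135
  Z = 299 − 2·135 = 29
Z: 89 − 29 = 60

60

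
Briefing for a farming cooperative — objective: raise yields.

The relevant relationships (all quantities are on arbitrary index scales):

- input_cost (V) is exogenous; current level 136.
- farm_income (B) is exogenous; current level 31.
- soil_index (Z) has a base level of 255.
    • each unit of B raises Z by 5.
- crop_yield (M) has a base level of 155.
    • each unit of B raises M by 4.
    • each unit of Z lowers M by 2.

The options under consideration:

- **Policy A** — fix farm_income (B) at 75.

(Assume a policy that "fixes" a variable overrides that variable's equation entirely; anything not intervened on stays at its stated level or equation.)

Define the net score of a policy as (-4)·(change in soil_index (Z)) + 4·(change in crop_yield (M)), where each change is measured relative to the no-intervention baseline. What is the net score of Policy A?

-1936

Baseline:
  B = 31
  Z = 255 + 5·31 = 410
  M = 155 + 4·31 − 2·410 = -541
Policy A (B := 75):
  B = 75
  Z = 255 + 5·75 = 630
  M = 155 + 4·75 − 2·630 = -805
ΔZ = 630 − 410 = 220; ΔM = -805 − (-541) = -264
Score = (-4)·220 + 4·(-264) = -1936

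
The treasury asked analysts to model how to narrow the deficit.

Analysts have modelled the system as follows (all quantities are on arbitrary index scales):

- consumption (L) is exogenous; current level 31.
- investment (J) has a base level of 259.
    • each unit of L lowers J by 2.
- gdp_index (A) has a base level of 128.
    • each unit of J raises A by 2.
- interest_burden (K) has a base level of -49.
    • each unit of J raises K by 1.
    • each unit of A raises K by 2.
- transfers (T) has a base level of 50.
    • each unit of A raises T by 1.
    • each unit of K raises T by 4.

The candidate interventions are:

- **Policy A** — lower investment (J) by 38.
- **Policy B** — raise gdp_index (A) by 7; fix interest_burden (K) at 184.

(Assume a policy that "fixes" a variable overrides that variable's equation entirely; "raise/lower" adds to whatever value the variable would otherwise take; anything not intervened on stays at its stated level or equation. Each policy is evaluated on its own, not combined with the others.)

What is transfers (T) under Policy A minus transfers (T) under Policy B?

Policy A (J − 38):
  L = 31
  J = 259 − 2·31 (−38 from intervention) = 159
  A = 128 + 2·159 = 446
  K = -49 + 159 + 2·446 = 1002
  T = 50 + 446 + 4·1002 = 4504
Policy B (A + 7, K := 184):
  L = 31
  J = 259 − 2·31 = 197
  A = 128 + 2·197 (+7 from intervention) = 529
  K = 184
  T = 50 + 529 + 4·184 = 1315
T: 4504 − 1315 = 3189

3189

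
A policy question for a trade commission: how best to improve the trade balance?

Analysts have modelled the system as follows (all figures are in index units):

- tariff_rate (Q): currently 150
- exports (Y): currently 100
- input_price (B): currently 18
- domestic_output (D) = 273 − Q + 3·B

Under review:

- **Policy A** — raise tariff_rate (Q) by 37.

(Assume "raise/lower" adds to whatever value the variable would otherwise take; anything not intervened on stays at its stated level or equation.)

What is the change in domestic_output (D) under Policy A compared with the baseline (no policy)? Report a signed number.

Baseline:
  Q = 150
  B = 18
  D = 273 − 150 + 3·18 = 177
Policy A (Q + 37):
  Q = 150 + 37 = 187
  B = 18
  D = 273 − 187 + 3·18 = 140
Change in D: 140 − 177 = -37

-37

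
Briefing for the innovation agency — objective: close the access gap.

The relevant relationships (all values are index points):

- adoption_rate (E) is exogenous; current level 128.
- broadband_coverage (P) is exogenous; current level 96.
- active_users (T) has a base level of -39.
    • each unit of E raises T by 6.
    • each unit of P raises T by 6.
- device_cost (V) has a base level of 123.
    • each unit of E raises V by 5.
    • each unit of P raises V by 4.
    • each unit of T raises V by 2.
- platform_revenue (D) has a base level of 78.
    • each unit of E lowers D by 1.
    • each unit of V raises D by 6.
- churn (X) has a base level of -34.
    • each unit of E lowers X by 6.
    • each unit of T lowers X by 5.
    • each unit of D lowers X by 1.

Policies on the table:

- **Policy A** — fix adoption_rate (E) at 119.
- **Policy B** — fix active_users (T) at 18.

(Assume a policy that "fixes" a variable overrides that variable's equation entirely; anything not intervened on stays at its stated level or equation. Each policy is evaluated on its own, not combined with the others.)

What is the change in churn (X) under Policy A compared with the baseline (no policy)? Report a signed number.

1233

Baseline:
  E = 128
  P = 96
  T = -39 + 6·128 + 6·96 = 1305
  V = 123 + 5·128 + 4·96 + 2·1305 = 3757
  D = 78 − 128 + 6·3757 = 22492
  X = -34 − 6·128 − 5·1305 − 22492 = -29819
Policy A (E := 119):
  E = 119
  P = 96
  T = -39 + 6·119 + 6·96 = 1251
  V = 123 + 5·119 + 4·96 + 2·1251 = 3604
  D = 78 − 119 + 6·3604 = 21583
  X = -34 − 6·119 − 5·1251 − 21583 = -28586
Change in X: -28586 − (-29819) = 1233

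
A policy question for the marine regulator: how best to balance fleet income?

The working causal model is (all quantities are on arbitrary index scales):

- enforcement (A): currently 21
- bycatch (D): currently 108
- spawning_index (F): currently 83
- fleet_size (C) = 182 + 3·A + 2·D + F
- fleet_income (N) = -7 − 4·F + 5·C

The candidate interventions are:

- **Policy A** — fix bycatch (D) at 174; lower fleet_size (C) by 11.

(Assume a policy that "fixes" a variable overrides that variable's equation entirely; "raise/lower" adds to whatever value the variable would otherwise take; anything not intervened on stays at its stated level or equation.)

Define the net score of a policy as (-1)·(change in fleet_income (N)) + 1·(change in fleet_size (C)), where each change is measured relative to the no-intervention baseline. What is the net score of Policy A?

-484

Baseline:
  A = 21
  D = 108
  F = 83
  C = 182 + 3·21 + 2·108 + 83 = 544
  N = -7 − 4·83 + 5·544 = 2381
Policy A (D := 174, C − 11):
  A = 21
  D = 174
  F = 83
  C = 182 + 3·21 + 2·174 + 83 (−11 from intervention) = 665
  N = -7 − 4·83 + 5·665 = 2986
ΔN = 2986 − 2381 = 605; ΔC = 665 − 544 = 121
Score = (-1)·605 + 1·121 = -484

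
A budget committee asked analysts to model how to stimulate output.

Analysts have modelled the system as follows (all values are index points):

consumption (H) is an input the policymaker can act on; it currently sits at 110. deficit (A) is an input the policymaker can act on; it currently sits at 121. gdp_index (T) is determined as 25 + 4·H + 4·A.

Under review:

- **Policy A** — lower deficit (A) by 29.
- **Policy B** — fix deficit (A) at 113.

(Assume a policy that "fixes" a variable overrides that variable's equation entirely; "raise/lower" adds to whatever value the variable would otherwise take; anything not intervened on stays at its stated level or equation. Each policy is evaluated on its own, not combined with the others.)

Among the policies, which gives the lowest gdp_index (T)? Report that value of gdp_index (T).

833

Policy A (A − 29):
  H = 110
  A = 121 − 29 = 92
  T = 25 + 4·110 + 4·92 = 833
Policy B (A := 113):
  H = 110
  A = 113
  T = 25 + 4·110 + 4·113 = 917
Comparing — Policy A: T=833, Policy B: T=917. Lowest is 833 (Policy A).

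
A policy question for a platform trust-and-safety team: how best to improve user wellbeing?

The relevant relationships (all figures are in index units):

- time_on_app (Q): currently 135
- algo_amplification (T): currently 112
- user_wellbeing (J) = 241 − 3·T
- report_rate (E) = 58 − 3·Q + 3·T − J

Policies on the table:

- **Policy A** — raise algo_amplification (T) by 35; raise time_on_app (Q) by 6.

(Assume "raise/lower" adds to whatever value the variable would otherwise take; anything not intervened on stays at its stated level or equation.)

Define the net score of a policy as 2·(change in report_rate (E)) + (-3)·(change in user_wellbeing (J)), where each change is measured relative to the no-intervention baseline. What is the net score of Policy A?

Baseline:
  Q = 135
  T = 112
  J = 241 − 3·112 = -95
  E = 58 − 3·135 + 3·112 − (-95) = 84
Policy A (T + 35, Q + 6):
  Q = 135 + 6 = 141
  T = 112 + 35 = 147
  J = 241 − 3·147 = -200
  E = 58 − 3·141 + 3·147 − (-200) = 276
ΔE = 276 − 84 = 192; ΔJ = -200 − (-95) = -105
Score = 2·192 + (-3)·(-105) = 699

699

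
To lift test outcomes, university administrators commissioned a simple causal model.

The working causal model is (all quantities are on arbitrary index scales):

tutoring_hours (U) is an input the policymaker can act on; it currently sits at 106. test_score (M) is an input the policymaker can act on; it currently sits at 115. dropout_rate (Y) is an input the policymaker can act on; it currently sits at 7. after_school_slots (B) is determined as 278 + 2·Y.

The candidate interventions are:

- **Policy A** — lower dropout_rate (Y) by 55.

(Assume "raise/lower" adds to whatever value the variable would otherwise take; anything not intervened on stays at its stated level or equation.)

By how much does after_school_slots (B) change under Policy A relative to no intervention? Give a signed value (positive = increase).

-110

Baseline:
  Y = 7
  B = 278 + 2·7 = 292
Policy A (Y − 55):
  Y = 7 − 55 = -48
  B = 278 + 2·(-48) = 182
Change in B: 182 − 292 = -110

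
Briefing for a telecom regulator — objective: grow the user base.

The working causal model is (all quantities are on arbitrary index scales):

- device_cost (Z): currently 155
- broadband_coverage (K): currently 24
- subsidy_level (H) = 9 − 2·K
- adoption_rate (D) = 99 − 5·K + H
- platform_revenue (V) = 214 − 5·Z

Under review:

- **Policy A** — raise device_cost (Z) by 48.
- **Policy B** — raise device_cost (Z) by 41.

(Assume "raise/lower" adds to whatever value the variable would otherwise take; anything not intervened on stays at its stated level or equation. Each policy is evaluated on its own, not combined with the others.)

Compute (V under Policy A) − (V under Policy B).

Policy A (Z + 48):
  Z = 155 + 48 = 203
  V = 214 − 5·203 = -801
Policy B (Z + 41):
  Z = 155 + 41 = 196
  V = 214 − 5·196 = -766
V: -801 − (-766) = -35

-35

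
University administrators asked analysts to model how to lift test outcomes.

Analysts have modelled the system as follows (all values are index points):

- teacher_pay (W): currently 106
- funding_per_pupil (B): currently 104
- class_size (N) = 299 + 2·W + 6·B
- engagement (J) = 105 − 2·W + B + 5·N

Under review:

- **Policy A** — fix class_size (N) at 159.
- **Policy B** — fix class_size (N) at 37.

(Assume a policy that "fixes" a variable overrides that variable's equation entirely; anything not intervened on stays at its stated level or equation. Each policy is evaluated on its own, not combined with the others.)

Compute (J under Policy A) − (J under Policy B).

610

Policy A (N := 159):
  W = 106
  B = 104
  N = 159
  J = 105 − 2·106 + 104 + 5·159 = 792
Policy B (N := 37):
  W = 106
  B = 104
  N = 37
  J = 105 − 2·106 + 104 + 5·37 = 182
J: 792 − 182 = 610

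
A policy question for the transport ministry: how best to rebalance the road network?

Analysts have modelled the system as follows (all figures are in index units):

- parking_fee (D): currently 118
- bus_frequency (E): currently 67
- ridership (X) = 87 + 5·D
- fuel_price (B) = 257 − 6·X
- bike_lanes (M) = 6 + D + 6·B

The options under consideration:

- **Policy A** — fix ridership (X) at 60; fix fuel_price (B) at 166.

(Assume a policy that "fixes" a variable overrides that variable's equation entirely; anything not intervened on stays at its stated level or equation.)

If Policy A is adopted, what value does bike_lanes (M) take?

1120

Policy A (X := 60, B := 166):
  D = 118
  X = 60
  B = 166
  M = 6 + 118 + 6·166 = 1120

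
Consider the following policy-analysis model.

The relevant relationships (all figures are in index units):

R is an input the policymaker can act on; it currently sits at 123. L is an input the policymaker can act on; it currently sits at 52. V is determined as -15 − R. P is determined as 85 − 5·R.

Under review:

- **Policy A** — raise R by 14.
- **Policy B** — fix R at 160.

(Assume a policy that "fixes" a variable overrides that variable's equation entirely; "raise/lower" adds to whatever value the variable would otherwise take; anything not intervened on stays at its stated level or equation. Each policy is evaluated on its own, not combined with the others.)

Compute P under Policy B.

Policy B (R := 160):
  R = 160
  P = 85 − 5·160 = -715

-715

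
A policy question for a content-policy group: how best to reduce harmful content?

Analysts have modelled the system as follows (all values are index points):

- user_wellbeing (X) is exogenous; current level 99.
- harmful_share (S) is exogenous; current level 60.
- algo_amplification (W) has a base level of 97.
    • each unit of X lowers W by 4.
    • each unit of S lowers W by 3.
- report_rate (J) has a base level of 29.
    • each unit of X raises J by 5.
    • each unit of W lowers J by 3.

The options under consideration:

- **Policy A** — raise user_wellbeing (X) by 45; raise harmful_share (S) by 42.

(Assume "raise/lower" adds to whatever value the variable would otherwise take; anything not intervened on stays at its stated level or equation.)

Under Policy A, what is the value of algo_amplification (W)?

-785

Policy A (X + 45, S + 42):
  X = 99 + 45 = 144
  S = 60 + 42 = 102
  W = 97 − 4·144 − 3·102 = -785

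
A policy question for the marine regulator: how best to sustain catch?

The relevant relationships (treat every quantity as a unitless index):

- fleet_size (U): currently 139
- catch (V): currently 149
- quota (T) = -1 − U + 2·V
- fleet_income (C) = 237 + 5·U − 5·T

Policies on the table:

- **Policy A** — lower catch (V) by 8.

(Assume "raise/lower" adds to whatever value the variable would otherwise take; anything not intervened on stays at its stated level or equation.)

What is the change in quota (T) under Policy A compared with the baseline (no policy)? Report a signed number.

-16

Baseline:
  U = 139
  V = 149
  T = -1 − 139 + 2·149 = 158
Policy A (V − 8):
  U = 139
  V = 149 − 8 = 141
  T = -1 − 139 + 2·141 = 142
Change in T: 142 − 158 = -16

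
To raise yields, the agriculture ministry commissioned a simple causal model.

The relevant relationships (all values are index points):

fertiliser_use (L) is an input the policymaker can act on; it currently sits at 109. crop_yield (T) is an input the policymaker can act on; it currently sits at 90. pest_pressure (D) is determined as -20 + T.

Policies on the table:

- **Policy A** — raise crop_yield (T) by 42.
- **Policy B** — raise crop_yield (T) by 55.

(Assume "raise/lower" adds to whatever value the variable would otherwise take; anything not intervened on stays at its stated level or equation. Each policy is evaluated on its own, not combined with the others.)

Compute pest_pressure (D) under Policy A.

112

Policy A (T + 42):
  T = 90 + 42 = 132
  D = -20 + 132 = 112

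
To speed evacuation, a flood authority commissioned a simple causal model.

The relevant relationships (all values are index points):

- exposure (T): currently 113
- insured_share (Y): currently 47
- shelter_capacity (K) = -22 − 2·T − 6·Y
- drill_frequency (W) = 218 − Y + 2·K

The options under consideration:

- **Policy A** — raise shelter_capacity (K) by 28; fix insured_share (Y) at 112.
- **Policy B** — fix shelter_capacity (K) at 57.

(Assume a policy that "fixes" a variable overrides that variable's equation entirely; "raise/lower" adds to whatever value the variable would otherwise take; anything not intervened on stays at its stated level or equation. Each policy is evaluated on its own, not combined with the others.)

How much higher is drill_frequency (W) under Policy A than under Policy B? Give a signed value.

Policy A (K + 28, Y := 112):
  T = 113
  Y = 112
  K = -22 − 2·113 − 6·112 (+28 from intervention) = -892
  W = 218 − 112 + 2·(-892) = -1678
Policy B (K := 57):
  T = 113
  Y = 47
  K = 57
  W = 218 − 47 + 2·57 = 285
W: -1678 − 285 = -1963

-1963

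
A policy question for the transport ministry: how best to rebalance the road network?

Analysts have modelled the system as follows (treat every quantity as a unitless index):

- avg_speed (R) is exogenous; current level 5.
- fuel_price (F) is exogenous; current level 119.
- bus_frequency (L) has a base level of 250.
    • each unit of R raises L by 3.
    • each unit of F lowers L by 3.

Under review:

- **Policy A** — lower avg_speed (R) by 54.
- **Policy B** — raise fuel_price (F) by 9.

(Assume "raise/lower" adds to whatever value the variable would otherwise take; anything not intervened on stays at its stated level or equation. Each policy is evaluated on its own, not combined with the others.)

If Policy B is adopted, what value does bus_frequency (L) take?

-119

Policy B (F + 9):
  R = 5
  F = 119 + 9 = 128
  L = 250 + 3·5 − 3·128 = -119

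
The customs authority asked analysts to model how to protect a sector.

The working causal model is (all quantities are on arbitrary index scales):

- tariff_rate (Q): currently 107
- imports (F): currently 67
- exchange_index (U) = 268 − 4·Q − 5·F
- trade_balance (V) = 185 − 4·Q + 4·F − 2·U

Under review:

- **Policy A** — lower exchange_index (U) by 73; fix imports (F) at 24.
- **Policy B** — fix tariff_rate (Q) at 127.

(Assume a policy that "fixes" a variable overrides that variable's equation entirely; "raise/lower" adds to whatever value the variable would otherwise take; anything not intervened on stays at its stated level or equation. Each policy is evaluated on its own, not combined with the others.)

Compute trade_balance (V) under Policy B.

1095

Policy B (Q := 127):
  Q = 127
  F = 67
  U = 268 − 4·127 − 5·67 = -575
  V = 185 − 4·127 + 4·67 − 2·(-575) = 1095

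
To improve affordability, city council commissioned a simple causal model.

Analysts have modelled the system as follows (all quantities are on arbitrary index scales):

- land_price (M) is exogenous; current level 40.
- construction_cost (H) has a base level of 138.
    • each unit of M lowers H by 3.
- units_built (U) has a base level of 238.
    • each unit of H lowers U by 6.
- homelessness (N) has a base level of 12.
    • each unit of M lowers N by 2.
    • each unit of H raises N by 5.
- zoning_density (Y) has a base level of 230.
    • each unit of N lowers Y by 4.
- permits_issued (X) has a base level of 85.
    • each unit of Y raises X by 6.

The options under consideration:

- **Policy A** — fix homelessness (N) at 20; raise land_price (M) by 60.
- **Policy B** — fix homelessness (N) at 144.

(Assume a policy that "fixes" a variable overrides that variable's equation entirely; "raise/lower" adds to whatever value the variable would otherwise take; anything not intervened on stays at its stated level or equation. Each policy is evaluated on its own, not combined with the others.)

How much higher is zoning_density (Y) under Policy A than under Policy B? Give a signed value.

Policy A (N := 20, M + 60):
  M = 40 + 60 = 100
  H = 138 − 3·100 = -162
  N = 20
  Y = 230 − 4·20 = 150
Policy B (N := 144):
  M = 40
  H = 138 − 3·40 = 18
  N = 144
  Y = 230 − 4·144 = -346
Y: 150 − (-346) = 496

496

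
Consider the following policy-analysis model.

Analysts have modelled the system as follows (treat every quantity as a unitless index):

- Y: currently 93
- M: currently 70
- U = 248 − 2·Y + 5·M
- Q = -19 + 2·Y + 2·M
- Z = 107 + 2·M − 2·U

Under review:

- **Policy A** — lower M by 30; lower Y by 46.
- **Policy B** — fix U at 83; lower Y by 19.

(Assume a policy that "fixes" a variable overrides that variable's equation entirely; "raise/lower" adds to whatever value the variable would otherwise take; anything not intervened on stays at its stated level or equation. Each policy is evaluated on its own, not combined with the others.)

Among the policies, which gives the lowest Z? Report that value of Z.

Policy A (M − 30, Y − 46):
  Y = 93 − 46 = 47
  M = 70 − 30 = 40
  U = 248 − 2·47 + 5·40 = 354
  Z = 107 + 2·40 − 2·354 = -521
Policy B (U := 83, Y − 19):
  Y = 93 − 19 = 74
  M = 70
  U = 83
  Z = 107 + 2·70 − 2·83 = 81
Comparing — Policy A: Z=-521, Policy B: Z=81. Lowest is -521 (Policy A).

-521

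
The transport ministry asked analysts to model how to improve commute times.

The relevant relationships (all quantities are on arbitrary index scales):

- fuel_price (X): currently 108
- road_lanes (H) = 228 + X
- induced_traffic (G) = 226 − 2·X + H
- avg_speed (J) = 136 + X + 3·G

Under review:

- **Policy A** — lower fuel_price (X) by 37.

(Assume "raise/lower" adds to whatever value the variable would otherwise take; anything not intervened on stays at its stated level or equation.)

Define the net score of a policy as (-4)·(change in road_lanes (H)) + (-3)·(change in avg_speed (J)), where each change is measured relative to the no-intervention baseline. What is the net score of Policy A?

-74

Baseline:
  X = 108
  H = 228 + 108 = 336
  G = 226 − 2·108 + 336 = 346
  J = 136 + 108 + 3·346 = 1282
Policy A (X − 37):
  X = 108 − 37 = 71
  H = 228 + 71 = 299
  G = 226 − 2·71 + 299 = 383
  J = 136 + 71 + 3·383 = 1356
ΔH = 299 − 336 = -37; ΔJ = 1356 − 1282 = 74
Score = (-4)·(-37) + (-3)·74 = -74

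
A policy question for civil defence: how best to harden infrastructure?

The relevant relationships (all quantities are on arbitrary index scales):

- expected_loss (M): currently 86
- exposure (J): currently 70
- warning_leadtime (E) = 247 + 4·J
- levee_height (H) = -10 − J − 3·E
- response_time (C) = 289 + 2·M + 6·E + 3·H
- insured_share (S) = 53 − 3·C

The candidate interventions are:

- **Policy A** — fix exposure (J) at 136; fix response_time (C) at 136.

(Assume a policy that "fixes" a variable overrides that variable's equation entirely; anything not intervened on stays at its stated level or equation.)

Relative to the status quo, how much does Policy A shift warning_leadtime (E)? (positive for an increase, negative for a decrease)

264

Baseline:
  J = 70
  E = 247 + 4·70 = 527
Policy A (J := 136, C := 136):
  J = 136
  E = 247 + 4·136 = 791
Change in E: 791 − 527 = 264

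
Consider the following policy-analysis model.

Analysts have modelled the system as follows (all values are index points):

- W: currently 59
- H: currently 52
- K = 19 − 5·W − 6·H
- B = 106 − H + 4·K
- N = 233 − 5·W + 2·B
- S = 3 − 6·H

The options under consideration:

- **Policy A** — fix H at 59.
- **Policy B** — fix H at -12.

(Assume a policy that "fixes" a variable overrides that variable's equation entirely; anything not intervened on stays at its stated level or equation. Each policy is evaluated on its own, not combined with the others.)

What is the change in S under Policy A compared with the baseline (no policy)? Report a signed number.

-42

Baseline:
  H = 52
  S = 3 − 6·52 = -309
Policy A (H := 59):
  H = 59
  S = 3 − 6·59 = -351
Change in S: -351 − (-309) = -42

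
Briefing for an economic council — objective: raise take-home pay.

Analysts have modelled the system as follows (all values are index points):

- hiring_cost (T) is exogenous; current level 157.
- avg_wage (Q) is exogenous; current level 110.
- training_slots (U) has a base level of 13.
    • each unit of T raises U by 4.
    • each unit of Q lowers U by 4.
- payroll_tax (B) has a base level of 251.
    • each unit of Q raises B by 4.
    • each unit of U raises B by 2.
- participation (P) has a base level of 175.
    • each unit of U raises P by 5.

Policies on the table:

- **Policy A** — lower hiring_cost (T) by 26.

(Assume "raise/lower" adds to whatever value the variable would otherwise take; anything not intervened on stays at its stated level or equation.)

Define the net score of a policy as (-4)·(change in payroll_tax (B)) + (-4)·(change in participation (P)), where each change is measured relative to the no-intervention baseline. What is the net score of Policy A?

2912

Baseline:
  T = 157
  Q = 110
  U = 13 + 4·157 − 4·110 = 201
  B = 251 + 4·110 + 2·201 = 1093
  P = 175 + 5·201 = 1180
Policy A (T − 26):
  T = 157 − 26 = 131
  Q = 110
  U = 13 + 4·131 − 4·110 = 97
  B = 251 + 4·110 + 2·97 = 885
  P = 175 + 5·97 = 660
ΔB = 885 − 1093 = -208; ΔP = 660 − 1180 = -520
Score = (-4)·(-208) + (-4)·(-520) = 2912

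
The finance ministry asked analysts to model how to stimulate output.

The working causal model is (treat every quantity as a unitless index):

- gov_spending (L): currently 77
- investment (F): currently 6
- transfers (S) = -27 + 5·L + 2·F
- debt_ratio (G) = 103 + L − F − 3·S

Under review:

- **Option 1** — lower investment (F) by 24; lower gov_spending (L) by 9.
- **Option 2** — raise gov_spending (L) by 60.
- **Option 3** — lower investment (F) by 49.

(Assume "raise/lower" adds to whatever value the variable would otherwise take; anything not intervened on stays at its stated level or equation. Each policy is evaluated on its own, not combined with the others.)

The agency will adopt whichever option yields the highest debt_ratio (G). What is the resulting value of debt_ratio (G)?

-593

Option 1 (F − 24, L − 9):
  L = 77 − 9 = 68
  F = 6 − 24 = -18
  S = -27 + 5·68 + 2·(-18) = 277
  G = 103 + 68 − (-18) − 3·277 = -642
Option 2 (L + 60):
  L = 77 + 60 = 137
  F = 6
  S = -27 + 5·137 + 2·6 = 670
  G = 103 + 137 − 6 − 3·670 = -1776
Option 3 (F − 49):
  L = 77
  F = 6 − 49 = -43
  S = -27 + 5·77 + 2·(-43) = 272
  G = 103 + 77 − (-43) − 3·272 = -593
Comparing — Option 1: G=-642, Option 2: G=-1776, Option 3: G=-593. Highest is -593 (Option 3).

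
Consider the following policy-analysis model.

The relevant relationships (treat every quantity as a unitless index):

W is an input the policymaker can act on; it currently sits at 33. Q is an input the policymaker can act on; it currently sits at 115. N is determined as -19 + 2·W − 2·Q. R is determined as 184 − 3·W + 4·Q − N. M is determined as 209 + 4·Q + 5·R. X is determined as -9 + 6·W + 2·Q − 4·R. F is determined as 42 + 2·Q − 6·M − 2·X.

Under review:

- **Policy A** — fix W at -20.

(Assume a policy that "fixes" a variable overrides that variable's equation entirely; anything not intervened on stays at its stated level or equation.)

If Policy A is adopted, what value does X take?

-3871

Policy A (W := -20):
  W = -20
  Q = 115
  N = -19 + 2·(-20) − 2·115 = -289
  R = 184 − 3·(-20) + 4·115 − (-289) = 993
  X = -9 + 6·(-20) + 2·115 − 4·993 = -3871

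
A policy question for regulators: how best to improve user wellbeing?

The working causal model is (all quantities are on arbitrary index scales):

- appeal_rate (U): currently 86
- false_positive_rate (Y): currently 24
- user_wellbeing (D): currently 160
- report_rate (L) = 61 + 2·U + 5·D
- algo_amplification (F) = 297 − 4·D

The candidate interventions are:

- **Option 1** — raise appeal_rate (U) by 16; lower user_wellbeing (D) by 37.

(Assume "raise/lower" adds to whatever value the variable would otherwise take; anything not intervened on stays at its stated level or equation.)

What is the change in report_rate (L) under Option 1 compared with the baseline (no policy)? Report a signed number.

Baseline:
  U = 86
  D = 160
  L = 61 + 2·86 + 5·160 = 1033
Option 1 (U + 16, D − 37):
  U = 86 + 16 = 102
  D = 160 − 37 = 123
  L = 61 + 2·102 + 5·123 = 880
Change in L: 880 − 1033 = -153

-153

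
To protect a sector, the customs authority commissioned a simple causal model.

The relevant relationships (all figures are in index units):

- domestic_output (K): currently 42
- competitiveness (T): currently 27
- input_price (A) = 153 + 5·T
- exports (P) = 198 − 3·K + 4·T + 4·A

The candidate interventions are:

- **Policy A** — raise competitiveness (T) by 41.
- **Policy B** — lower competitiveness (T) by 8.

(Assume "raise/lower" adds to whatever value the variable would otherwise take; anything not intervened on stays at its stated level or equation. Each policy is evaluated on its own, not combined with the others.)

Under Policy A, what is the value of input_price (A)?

Policy A (T + 41):
  T = 27 + 41 = 68
  A = 153 + 5·68 = 493

493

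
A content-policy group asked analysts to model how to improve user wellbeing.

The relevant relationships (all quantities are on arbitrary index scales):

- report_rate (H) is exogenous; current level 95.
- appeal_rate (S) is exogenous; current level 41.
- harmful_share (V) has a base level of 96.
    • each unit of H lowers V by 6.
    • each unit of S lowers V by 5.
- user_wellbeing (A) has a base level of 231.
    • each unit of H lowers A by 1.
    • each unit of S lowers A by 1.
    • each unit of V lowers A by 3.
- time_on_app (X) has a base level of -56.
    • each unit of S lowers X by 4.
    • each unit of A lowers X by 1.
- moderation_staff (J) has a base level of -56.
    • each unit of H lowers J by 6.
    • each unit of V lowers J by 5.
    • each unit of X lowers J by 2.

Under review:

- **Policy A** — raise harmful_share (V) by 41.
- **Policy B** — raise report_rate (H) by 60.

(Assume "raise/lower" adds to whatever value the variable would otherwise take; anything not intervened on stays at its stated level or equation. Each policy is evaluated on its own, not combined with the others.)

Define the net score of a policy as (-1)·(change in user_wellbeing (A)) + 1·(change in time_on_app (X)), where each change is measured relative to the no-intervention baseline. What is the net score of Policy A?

Baseline:
  H = 95
  S = 41
  V = 96 − 6·95 − 5·41 = -679
  A = 231 − 95 − 41 − 3·(-679) = 2132
  X = -56 − 4·41 − 2132 = -2352
Policy A (V + 41):
  H = 95
  S = 41
  V = 96 − 6·95 − 5·41 (+41 from intervention) = -638
  A = 231 − 95 − 41 − 3·(-638) = 2009
  X = -56 − 4·41 − 2009 = -2229
ΔA = 2009 − 2132 = -123; ΔX = -2229 − (-2352) = 123
Score = (-1)·(-123) + 1·123 = 246

246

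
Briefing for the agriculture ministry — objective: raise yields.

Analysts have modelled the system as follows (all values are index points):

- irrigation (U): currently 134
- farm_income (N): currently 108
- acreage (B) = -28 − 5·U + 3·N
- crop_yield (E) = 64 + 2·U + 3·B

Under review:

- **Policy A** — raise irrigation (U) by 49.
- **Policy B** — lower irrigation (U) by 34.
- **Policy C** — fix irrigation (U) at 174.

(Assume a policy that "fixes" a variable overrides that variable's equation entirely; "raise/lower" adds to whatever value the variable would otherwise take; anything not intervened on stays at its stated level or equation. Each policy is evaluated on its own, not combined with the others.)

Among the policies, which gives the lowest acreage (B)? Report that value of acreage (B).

-619

Policy A (U + 49):
  U = 134 + 49 = 183
  N = 108
  B = -28 − 5·183 + 3·108 = -619
Policy B (U − 34):
  U = 134 − 34 = 100
  N = 108
  B = -28 − 5·100 + 3·108 = -204
Policy C (U := 174):
  U = 174
  N = 108
  B = -28 − 5·174 + 3·108 = -574
Comparing — Policy A: B=-619, Policy B: B=-204, Policy C: B=-574. Lowest is -619 (Policy A).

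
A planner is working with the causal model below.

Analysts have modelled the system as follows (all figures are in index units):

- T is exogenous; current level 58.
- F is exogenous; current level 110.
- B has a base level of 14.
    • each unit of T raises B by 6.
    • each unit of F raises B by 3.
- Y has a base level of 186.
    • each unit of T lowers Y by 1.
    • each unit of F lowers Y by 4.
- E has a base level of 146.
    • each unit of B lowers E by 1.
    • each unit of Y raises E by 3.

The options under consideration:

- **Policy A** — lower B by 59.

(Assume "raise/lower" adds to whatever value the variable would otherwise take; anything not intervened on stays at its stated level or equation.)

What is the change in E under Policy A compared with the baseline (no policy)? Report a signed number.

59

Baseline:
  T = 58
  F = 110
  B = 14 + 6·58 + 3·110 = 692
  Y = 186 − 58 − 4·110 = -312
  E = 146 − 692 + 3·(-312) = -1482
Policy A (B − 59):
  T = 58
  F = 110
  B = 14 + 6·58 + 3·110 (−59 from intervention) = 633
  Y = 186 − 58 − 4·110 = -312
  E = 146 − 633 + 3·(-312) = -1423
Change in E: -1423 − (-1482) = 59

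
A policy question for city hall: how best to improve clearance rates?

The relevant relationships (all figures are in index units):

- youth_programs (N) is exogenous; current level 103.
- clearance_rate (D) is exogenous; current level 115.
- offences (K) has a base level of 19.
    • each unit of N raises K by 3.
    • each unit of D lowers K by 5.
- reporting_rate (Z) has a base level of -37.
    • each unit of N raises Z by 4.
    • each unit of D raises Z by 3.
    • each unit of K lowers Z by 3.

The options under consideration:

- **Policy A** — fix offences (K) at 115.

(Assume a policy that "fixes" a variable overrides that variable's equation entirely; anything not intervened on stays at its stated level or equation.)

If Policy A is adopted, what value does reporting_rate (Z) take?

375

Policy A (K := 115):
  N = 103
  D = 115
  K = 115
  Z = -37 + 4·103 + 3·115 − 3·115 = 375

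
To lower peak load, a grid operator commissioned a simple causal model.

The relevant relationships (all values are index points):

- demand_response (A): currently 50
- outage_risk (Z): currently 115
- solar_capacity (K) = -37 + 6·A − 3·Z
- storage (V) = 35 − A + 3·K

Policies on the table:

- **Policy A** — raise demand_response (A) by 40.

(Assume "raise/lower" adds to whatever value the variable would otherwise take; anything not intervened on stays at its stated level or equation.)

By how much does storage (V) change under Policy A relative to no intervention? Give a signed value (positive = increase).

680

Baseline:
  A = 50
  Z = 115
  K = -37 + 6·50 − 3·115 = -82
  V = 35 − 50 + 3·(-82) = -261
Policy A (A + 40):
  A = 50 + 40 = 90
  Z = 115
  K = -37 + 6·90 − 3·115 = 158
  V = 35 − 90 + 3·158 = 419
Change in V: 419 − (-261) = 680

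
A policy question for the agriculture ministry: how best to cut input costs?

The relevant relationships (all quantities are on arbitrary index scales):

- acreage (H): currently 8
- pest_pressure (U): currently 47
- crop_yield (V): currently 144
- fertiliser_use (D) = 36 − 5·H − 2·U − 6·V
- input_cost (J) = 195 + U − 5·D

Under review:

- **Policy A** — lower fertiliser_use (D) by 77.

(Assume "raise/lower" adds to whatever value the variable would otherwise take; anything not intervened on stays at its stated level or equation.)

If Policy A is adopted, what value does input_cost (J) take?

Policy A (D − 77):
  H = 8
  U = 47
  V = 144
  D = 36 − 5·8 − 2·47 − 6·144 (−77 from intervention) = -1039
  J = 195 + 47 − 5·(-1039) = 5437

5437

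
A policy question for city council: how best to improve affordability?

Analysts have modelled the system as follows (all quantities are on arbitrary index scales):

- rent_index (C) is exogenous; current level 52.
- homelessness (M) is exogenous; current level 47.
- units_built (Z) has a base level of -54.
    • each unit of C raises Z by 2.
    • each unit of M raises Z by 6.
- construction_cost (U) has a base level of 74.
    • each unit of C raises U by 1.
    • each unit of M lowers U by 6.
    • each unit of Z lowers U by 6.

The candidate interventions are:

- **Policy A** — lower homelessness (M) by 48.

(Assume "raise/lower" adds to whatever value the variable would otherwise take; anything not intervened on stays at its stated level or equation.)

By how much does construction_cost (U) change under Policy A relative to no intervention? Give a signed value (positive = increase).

Baseline:
  C = 52
  M = 47
  Z = -54 + 2·52 + 6·47 = 332
  U = 74 + 52 − 6·47 − 6·332 = -2148
Policy A (M − 48):
  C = 52
  M = 47 − 48 = -1
  Z = -54 + 2·52 + 6·(-1) = 44
  U = 74 + 52 − 6·(-1) − 6·44 = -132
Change in U: -132 − (-2148) = 2016

2016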